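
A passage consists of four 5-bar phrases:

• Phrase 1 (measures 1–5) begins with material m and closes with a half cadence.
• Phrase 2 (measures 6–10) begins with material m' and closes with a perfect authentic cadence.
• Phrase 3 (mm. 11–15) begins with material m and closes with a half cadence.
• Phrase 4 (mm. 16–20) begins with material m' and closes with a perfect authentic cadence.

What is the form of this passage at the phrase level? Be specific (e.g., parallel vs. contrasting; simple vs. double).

The cadence pattern HC–PAC–HC–PAC is weak–strong twice, and phrases 3–4 restate phrases 1–2: a period heard twice, not a double period (which would end weakly at phrase 2).

repeated period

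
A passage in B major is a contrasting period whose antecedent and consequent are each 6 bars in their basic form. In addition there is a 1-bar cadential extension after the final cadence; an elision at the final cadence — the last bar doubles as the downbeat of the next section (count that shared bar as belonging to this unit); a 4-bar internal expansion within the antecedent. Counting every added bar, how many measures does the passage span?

Basic contrasting period: 6 + 6 = 12 bars.
12 (basic form) + 1 (cadential extension) + 4 (internal expansion) = 17.
The elision shares a bar with the next section but does not change this unit's count.

17 measures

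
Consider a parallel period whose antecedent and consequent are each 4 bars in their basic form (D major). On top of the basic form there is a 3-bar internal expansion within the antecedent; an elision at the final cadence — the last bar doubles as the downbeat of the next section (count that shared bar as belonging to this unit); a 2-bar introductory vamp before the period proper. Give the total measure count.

Basic parallel period: 4 + 4 = 8 bars.
8 (basic form) + 3 (internal expansion) + 2 (introduction) = 13.
The elision shares a bar with the next section but does not change this unit's count.

13 measures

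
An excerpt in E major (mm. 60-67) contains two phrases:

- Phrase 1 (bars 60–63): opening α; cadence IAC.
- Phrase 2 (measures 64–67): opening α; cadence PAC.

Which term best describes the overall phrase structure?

parallel period

Phrase 1 ends with an imperfect authentic cadence (weaker) and phrase 2 with a perfect authentic cadence (stronger): antecedent + consequent = a period.
The two phrases open with the same material (α / α), so the period is parallel.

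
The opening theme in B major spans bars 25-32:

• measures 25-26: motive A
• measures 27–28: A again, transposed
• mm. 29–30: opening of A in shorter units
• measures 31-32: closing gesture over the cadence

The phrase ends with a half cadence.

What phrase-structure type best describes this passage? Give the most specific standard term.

Basic idea (bars 25-26) + its repetition (mm. 27–28) form the presentation; fragmentation and cadence (bars 29–32) form the continuation — the 8-bar whole is a sentence.

sentence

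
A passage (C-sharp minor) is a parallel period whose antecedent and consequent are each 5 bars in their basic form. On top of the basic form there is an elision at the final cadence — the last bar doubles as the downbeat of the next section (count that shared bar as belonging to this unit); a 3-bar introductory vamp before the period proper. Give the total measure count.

Basic parallel period: 5 + 5 = 10 bars.
10 (basic form) + 3 (introduction) = 13.
The elision shares a bar with the next section but does not change this unit's count.

13 measures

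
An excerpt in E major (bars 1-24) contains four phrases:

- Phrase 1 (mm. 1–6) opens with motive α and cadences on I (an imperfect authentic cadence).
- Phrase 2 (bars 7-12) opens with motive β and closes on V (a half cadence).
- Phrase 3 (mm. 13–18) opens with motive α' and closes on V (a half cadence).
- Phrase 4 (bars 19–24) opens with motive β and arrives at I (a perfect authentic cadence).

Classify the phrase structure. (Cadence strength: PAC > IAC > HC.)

parallel double period

Four phrases in two halves: the first half (measures 1-12) ends with a half cadence, the second (measures 13–24) with a perfect authentic cadence — a large antecedent–consequent pair, i.e. a double period.
Phrase 3 begins with the same material as phrase 1, making it parallel.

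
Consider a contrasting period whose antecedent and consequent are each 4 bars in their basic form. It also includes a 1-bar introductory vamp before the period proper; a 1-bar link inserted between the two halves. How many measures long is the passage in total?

Basic contrasting period: 4 + 4 = 8 bars.
8 (basic form) + 1 (introduction) + 1 (link) = 10.

10 measures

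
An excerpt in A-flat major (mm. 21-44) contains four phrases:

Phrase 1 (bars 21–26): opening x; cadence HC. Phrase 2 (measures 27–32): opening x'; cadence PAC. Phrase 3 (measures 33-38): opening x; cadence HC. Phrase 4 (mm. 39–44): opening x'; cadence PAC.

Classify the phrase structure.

repeated period

The cadence pattern HC–PAC–HC–PAC is weak–strong twice, and phrases 3–4 restate phrases 1–2: a period heard twice, not a double period (which would end weakly at phrase 2).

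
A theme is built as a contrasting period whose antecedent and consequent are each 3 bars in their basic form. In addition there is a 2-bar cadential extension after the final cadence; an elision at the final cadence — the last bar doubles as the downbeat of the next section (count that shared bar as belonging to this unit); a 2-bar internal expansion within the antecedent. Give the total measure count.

10 measures

Basic contrasting period: 3 + 3 = 6 bars.
6 (basic form) + 2 (cadential extension) + 2 (internal expansion) = 10.
The elision shares a bar with the next section but does not change this unit's count.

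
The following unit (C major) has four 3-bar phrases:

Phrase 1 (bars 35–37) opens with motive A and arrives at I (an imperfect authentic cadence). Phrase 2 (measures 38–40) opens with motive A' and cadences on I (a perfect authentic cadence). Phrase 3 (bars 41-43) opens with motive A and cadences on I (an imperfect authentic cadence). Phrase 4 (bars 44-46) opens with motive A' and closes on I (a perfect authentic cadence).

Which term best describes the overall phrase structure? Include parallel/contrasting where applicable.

The cadence pattern IAC–PAC–IAC–PAC is weak–strong twice, and phrases 3–4 restate phrases 1–2: a period heard twice, not a double period (which would end weakly at phrase 2).

repeated period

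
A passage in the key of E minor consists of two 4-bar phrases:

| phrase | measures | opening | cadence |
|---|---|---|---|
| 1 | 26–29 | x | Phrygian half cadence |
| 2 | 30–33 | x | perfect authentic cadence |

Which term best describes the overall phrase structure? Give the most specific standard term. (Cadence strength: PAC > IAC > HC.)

Phrase 1 ends with a Phrygian half cadence (weaker) and phrase 2 with a perfect authentic cadence (stronger): antecedent + consequent = a period.
The two phrases open with the same material (x / x), so the period is parallel.

parallel period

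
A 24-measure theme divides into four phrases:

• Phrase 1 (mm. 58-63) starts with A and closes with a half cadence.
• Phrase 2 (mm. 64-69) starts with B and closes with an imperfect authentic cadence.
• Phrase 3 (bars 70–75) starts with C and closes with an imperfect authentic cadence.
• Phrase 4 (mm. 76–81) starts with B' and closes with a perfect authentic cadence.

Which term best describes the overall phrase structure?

contrasting double period

Four phrases in two halves: the first half (mm. 58–69) ends with an imperfect authentic cadence, the second (bars 70–81) with a perfect authentic cadence — a large antecedent–consequent pair, i.e. a double period.
Phrase 3 begins with different material from phrase 1, making it contrasting.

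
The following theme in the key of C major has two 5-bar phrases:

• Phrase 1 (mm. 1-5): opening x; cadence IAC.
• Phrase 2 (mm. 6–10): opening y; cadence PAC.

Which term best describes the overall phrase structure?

Phrase 1 ends with an imperfect authentic cadence (weaker) and phrase 2 with a perfect authentic cadence (stronger): antecedent + consequent = a period.
The two phrases open with different material (x / y), so the period is contrasting.

contrasting period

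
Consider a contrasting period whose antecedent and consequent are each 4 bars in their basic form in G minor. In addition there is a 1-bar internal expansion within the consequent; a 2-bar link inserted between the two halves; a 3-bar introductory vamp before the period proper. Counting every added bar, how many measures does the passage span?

14 measures

Basic contrasting period: 4 + 4 = 8 bars.
8 (basic form) + 1 (internal expansion) + 2 (link) + 3 (introduction) = 14.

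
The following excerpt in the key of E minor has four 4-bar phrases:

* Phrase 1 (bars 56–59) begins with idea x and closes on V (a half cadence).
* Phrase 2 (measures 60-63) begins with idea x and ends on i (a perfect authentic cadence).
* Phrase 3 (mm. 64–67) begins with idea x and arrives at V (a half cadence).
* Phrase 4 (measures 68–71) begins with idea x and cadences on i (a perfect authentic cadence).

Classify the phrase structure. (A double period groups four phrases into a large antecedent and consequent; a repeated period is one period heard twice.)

The cadence pattern HC–PAC–HC–PAC is weak–strong twice, and phrases 3–4 restate phrases 1–2: a period heard twice, not a double period (which would end weakly at phrase 2).

repeated period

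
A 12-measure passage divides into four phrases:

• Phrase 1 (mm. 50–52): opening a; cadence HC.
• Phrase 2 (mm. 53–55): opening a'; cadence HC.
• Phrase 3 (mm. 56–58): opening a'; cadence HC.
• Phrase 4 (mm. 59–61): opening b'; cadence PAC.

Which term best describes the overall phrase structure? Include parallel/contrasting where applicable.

parallel double period

Four phrases in two halves: the first half (bars 50–55) ends with a half cadence, the second (measures 56-61) with a perfect authentic cadence — a large antecedent–consequent pair, i.e. a double period.
Phrase 3 begins with the same material as phrase 1, making it parallel.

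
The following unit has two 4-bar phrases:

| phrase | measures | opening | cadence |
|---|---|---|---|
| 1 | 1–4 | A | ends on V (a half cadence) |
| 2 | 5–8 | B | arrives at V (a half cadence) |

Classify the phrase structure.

The second phrase closes with a half cadence, which is not stronger than the first phrase's half cadence; without a weak→strong cadential pair there is no antecedent–consequent relationship, so this is a phrase group rather than a period.

phrase group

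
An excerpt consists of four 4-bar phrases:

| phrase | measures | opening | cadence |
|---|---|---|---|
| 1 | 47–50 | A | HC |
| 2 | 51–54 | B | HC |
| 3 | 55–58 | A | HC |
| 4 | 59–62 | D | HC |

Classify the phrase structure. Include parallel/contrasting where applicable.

phrase group

Phrase 4 ends with a half cadence, no stronger than phrase 2's half cadence, so the four phrases do not form a double period; nor do phrases 3–4 duplicate 1–2, so it is not a repeated period. With no phrase reaching a conclusive cadence, the passage is a phrase group.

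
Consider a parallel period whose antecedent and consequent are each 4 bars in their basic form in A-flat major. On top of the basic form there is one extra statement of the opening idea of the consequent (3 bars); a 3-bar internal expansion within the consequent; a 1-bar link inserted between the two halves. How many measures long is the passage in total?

15 measures

Basic parallel period: 4 + 4 = 8 bars.
8 (basic form) + 3 (extra statement) + 3 (internal expansion) + 1 (link) = 15.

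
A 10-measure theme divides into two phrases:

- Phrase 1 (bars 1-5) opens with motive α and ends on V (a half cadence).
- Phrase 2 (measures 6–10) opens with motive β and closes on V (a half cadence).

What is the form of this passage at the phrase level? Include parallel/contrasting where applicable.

phrase group

The second phrase closes with a half cadence, which is not stronger than the first phrase's half cadence; without a weak→strong cadential pair there is no antecedent–consequent relationship, so this is a phrase group rather than a period.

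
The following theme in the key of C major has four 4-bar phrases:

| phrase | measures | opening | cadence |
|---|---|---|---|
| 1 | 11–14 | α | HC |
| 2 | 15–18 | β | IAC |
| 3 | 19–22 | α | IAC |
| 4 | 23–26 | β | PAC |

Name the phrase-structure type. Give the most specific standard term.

Four phrases in two halves: the first half (bars 11–18) ends with an imperfect authentic cadence, the second (bars 19–26) with a perfect authentic cadence — a large antecedent–consequent pair, i.e. a double period.
Phrase 3 begins with the same material as phrase 1, making it parallel.

parallel double period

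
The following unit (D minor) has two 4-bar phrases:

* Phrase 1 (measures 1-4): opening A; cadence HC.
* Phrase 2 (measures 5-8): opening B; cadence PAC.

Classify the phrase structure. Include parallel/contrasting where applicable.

Phrase 1 ends with a half cadence (weaker) and phrase 2 with a perfect authentic cadence (stronger): antecedent + consequent = a period.
The two phrases open with different material (A / B), so the period is contrasting.

contrasting period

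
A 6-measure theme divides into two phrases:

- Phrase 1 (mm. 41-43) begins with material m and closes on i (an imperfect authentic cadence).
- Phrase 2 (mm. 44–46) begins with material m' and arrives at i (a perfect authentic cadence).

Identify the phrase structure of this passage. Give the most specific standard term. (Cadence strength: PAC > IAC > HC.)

parallel period

Phrase 1 ends with an imperfect authentic cadence (weaker) and phrase 2 with a perfect authentic cadence (stronger): antecedent + consequent = a period.
The two phrases open with the same material (m / m'), so the period is parallel.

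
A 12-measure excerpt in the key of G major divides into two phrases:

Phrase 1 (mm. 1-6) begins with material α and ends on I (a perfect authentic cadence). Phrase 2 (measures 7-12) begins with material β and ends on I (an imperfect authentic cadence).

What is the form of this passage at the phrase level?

phrase group

The second phrase closes with an imperfect authentic cadence, which is not stronger than the first phrase's perfect authentic cadence; without a weak→strong cadential pair there is no antecedent–consequent relationship, so this is a phrase group rather than a period.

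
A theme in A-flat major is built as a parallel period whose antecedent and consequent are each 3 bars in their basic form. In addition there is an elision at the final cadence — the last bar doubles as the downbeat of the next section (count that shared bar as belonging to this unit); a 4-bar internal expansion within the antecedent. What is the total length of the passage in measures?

10 measures

Basic parallel period: 3 + 3 = 6 bars.
6 (basic form) + 4 (internal expansion) = 10.
The elision shares a bar with the next section but does not change this unit's count.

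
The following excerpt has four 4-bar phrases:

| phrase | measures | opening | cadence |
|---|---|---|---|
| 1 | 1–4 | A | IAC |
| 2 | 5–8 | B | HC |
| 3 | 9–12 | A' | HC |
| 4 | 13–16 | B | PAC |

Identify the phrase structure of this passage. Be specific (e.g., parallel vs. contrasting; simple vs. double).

parallel double period

Four phrases in two halves: the first half (bars 1-8) ends with a half cadence, the second (bars 9-16) with a perfect authentic cadence — a large antecedent–consequent pair, i.e. a double period.
Phrase 3 begins with the same material as phrase 1, making it parallel.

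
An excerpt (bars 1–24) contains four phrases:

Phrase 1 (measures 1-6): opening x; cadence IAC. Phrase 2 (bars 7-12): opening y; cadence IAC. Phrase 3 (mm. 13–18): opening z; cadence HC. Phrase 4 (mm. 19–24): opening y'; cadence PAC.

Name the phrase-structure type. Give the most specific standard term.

contrasting double period

Four phrases in two halves: the first half (mm. 1-12) ends with an imperfect authentic cadence, the second (bars 13–24) with a perfect authentic cadence — a large antecedent–consequent pair, i.e. a double period.
Phrase 3 begins with different material from phrase 1, making it contrasting.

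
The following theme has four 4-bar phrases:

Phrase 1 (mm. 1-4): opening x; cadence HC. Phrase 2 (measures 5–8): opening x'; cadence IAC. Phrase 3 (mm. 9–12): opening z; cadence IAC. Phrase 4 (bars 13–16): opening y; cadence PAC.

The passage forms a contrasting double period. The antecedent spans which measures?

measures 1–8

In a double period the four phrases pair into a large antecedent (phrases 1–2, ending imperfect authentic cadence) and a large consequent (phrases 3–4, ending perfect authentic cadence). The antecedent spans measures 1–8.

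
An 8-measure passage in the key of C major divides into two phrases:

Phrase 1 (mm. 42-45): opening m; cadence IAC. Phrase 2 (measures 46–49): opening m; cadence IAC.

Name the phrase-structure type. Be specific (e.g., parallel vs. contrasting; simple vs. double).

repeated phrase

Both phrases have the same opening (m) and the same cadence (imperfect authentic cadence): the second is a restatement, not a consequent, so this is a repeated phrase rather than a period.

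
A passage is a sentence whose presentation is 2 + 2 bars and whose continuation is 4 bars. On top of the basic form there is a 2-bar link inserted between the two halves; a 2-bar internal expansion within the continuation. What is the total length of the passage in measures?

12 measures

Basic sentence: 2 + 2 + 4 = 8 bars.
8 (basic form) + 2 (link) + 2 (internal expansion) = 12.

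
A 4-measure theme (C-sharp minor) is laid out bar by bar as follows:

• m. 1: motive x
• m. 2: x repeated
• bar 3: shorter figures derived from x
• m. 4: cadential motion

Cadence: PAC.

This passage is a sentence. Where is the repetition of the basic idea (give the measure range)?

measures 2–2

The presentation of a sentence is the basic idea (m. 1) plus its repetition (bar 2); the repetition of the basic idea is therefore bar 2.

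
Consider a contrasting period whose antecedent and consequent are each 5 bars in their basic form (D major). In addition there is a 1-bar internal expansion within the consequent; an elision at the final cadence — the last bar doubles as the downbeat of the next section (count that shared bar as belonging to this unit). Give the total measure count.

Basic contrasting period: 5 + 5 = 10 bars.
10 (basic form) + 1 (internal expansion) = 11.
The elision shares a bar with the next section but does not change this unit's count.

11 measures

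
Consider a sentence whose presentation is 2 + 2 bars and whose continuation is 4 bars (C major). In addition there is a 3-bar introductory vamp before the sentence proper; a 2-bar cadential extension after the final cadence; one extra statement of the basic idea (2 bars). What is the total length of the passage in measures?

15 measures

Basic sentence: 2 + 2 + 4 = 8 bars.
8 (basic form) + 3 (introduction) + 2 (cadential extension) + 2 (extra statement) = 15.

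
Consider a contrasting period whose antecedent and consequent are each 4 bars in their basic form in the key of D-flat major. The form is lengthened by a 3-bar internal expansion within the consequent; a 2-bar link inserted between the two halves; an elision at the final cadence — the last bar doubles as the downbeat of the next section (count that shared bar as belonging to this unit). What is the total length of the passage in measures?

13 measures

Basic contrasting period: 4 + 4 = 8 bars.
8 (basic form) + 3 (internal expansion) + 2 (link) = 13.
The elision shares a bar with the next section but does not change this unit's count.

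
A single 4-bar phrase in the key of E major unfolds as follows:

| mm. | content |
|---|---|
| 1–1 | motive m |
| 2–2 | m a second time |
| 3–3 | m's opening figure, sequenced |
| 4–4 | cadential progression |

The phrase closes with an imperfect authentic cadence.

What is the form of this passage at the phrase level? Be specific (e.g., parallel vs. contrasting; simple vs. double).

sentence

Basic idea (measure 1) + its repetition (bar 2) form the presentation; fragmentation and cadence (measures 3–4) form the continuation — the 4-bar whole is a sentence.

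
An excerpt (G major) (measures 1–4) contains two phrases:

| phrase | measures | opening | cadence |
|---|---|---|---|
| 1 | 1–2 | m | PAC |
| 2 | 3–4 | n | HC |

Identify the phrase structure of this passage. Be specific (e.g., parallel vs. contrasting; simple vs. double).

The second phrase closes with a half cadence, which is not stronger than the first phrase's perfect authentic cadence; without a weak→strong cadential pair there is no antecedent–consequent relationship, so this is a phrase group rather than a period.

phrase group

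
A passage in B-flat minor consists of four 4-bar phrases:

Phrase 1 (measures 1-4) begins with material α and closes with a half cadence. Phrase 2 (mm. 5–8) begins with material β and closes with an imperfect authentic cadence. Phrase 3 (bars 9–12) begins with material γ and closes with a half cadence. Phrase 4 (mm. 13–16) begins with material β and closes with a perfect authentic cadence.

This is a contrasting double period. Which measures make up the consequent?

measures 9–16

In a double period the first pair of phrases (ending imperfect authentic cadence) is the large antecedent and the second pair (ending perfect authentic cadence) is the large consequent; the consequent is measures 9–16.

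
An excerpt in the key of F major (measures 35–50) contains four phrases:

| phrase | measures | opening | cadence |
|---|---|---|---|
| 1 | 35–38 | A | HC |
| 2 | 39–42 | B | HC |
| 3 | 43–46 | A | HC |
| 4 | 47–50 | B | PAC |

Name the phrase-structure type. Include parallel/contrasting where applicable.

Four phrases in two halves: the first half (measures 35–42) ends with a half cadence, the second (mm. 43-50) with a perfect authentic cadence — a large antecedent–consequent pair, i.e. a double period.
Phrase 3 begins with the same material as phrase 1, making it parallel.

parallel double period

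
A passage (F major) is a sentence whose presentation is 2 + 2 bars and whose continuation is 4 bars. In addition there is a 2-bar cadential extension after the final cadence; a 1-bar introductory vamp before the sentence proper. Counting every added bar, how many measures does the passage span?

Basic sentence: 2 + 2 + 4 = 8 bars.
8 (basic form) + 2 (cadential extension) + 1 (introduction) = 11.

11 measures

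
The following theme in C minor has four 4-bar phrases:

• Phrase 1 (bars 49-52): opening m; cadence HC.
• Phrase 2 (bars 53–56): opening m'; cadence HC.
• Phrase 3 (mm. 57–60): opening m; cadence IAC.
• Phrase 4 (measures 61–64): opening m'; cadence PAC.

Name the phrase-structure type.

parallel double period

Four phrases in two halves: the first half (mm. 49-56) ends with a half cadence, the second (mm. 57–64) with a perfect authentic cadence — a large antecedent–consequent pair, i.e. a double period.
Phrase 3 begins with the same material as phrase 1, making it parallel.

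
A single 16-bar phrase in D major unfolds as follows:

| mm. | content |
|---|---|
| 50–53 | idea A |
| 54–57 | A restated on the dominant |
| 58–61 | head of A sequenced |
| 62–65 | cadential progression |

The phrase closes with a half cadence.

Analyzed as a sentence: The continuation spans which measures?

measures 58–65

After the presentation (measures 50–57), the continuation covers the fragmentation through the cadence: measures 58–65.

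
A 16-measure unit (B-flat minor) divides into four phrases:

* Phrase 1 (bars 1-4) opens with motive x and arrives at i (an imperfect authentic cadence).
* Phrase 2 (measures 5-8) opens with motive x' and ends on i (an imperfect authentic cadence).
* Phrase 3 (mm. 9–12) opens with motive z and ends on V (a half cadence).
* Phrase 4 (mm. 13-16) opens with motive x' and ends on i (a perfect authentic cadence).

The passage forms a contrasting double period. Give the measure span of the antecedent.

measures 1–8

In a double period the four phrases pair into a large antecedent (phrases 1–2, ending imperfect authentic cadence) and a large consequent (phrases 3–4, ending perfect authentic cadence). The antecedent spans measures 1–8.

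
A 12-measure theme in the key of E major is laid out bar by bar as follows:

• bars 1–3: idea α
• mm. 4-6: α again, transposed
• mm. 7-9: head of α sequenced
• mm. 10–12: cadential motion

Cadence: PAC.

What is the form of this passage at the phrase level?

Basic idea (bars 1–3) + its repetition (bars 4–6) form the presentation; fragmentation and cadence (mm. 7–12) form the continuation — the 12-bar whole is a sentence.

sentence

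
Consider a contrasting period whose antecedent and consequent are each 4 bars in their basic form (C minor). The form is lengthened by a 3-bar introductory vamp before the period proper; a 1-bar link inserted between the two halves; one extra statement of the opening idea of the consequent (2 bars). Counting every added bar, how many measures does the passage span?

Basic contrasting period: 4 + 4 = 8 bars.
8 (basic form) + 3 (introduction) + 1 (link) + 2 (extra statement) = 14.

14 measures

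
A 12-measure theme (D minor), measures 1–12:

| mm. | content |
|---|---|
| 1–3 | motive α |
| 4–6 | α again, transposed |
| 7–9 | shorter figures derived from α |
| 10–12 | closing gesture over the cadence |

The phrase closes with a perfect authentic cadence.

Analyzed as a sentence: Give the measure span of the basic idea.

measures 1–3

The presentation of a sentence is the basic idea (measures 1-3) plus its repetition (mm. 4-6); the basic idea is therefore mm. 1–3.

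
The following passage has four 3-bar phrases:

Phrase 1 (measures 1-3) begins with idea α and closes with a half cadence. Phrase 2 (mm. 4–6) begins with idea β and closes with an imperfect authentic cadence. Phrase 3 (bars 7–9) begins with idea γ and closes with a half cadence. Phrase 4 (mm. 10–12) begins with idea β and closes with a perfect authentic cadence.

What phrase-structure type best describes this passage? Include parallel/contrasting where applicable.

Four phrases in two halves: the first half (mm. 1–6) ends with an imperfect authentic cadence, the second (bars 7-12) with a perfect authentic cadence — a large antecedent–consequent pair, i.e. a double period.
Phrase 3 begins with different material from phrase 1, making it contrasting.

contrasting double period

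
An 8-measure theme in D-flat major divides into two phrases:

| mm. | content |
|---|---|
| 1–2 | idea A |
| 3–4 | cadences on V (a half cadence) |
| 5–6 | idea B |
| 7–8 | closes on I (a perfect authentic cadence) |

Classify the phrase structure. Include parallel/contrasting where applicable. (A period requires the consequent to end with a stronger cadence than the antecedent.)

Phrase 1 ends with a half cadence (weaker) and phrase 2 with a perfect authentic cadence (stronger): antecedent + consequent = a period.
The two phrases open with different material (A / B), so the period is contrasting.

contrasting period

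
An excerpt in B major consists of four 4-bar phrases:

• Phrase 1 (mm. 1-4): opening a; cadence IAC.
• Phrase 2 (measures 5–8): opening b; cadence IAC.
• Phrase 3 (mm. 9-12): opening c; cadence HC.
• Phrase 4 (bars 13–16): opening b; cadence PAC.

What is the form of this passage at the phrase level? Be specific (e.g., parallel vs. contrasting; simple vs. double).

contrasting double period

Four phrases in two halves: the first half (mm. 1–8) ends with an imperfect authentic cadence, the second (mm. 9–16) with a perfect authentic cadence — a large antecedent–consequent pair, i.e. a double period.
Phrase 3 begins with different material from phrase 1, making it contrasting.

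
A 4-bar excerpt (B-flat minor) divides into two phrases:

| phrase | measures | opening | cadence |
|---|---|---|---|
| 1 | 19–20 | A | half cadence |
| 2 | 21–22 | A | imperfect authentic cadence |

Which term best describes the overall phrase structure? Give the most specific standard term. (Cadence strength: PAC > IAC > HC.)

Phrase 1 ends with a half cadence (weaker) and phrase 2 with an imperfect authentic cadence (stronger): antecedent + consequent = a period.
The two phrases open with the same material (A / A), so the period is parallel.

parallel period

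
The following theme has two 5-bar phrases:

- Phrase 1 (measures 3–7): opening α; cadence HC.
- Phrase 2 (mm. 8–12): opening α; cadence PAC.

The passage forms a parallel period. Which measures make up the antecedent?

measures 3–7

The phrase ending with the weaker cadence (half cadence) is the antecedent; the one ending more conclusively (perfect authentic cadence) is the consequent. The antecedent is measures 3–7.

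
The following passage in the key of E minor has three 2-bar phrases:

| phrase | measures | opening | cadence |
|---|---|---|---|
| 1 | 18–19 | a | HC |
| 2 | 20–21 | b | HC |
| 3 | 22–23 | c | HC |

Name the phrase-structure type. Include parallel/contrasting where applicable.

The final phrase closes with a half cadence, which is not stronger than the preceding half cadence; the 3 phrases lack an overall antecedent–consequent design and so form a phrase group.

phrase group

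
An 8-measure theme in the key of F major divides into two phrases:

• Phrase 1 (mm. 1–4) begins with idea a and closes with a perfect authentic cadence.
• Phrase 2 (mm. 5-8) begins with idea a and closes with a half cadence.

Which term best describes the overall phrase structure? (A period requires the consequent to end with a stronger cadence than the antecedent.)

The second phrase closes with a half cadence, which is not stronger than the first phrase's perfect authentic cadence; without a weak→strong cadential pair there is no antecedent–consequent relationship, so this is a phrase group rather than a period.

phrase group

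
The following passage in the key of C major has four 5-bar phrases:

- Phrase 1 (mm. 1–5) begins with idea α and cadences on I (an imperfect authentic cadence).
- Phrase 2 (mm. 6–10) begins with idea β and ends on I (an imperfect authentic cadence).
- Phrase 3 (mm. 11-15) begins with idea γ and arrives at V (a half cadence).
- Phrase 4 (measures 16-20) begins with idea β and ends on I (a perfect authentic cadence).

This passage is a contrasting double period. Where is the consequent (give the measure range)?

measures 11–20

In a double period the four phrases pair into a large antecedent (phrases 1–2, ending imperfect authentic cadence) and a large consequent (phrases 3–4, ending perfect authentic cadence). The consequent spans measures 11–20.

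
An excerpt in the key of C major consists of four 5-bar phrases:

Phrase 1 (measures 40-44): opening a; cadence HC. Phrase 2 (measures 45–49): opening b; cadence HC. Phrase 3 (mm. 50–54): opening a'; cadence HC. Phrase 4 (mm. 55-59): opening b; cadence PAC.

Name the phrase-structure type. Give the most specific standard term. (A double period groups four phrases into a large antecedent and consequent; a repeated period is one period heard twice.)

parallel double period

Four phrases in two halves: the first half (measures 40–49) ends with a half cadence, the second (bars 50-59) with a perfect authentic cadence — a large antecedent–consequent pair, i.e. a double period.
Phrase 3 begins with the same material as phrase 1, making it parallel.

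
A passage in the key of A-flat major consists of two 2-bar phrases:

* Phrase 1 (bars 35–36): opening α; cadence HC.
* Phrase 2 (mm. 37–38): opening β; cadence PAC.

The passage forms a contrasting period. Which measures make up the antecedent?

The antecedent is the phrase ending with the weaker cadence (half cadence, phrase 1) and the consequent the one ending more conclusively (perfect authentic cadence, phrase 2); the antecedent is mm. 35–36.

measures 35–36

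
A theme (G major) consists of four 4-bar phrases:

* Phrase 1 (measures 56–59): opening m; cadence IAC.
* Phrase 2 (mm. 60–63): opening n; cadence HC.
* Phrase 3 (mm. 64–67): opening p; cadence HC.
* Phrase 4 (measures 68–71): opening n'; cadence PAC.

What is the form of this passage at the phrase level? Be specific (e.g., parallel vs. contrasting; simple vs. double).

contrasting double period

Four phrases in two halves: the first half (bars 56–63) ends with a half cadence, the second (measures 64-71) with a perfect authentic cadence — a large antecedent–consequent pair, i.e. a double period.
Phrase 3 begins with different material from phrase 1, making it contrasting.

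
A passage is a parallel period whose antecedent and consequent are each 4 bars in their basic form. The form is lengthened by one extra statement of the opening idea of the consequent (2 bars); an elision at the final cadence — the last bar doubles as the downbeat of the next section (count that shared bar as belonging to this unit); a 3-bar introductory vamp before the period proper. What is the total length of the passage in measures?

13 measures

Basic parallel period: 4 + 4 = 8 bars.
8 (basic form) + 2 (extra statement) + 3 (introduction) = 13.
The elision shares a bar with the next section but does not change this unit's count.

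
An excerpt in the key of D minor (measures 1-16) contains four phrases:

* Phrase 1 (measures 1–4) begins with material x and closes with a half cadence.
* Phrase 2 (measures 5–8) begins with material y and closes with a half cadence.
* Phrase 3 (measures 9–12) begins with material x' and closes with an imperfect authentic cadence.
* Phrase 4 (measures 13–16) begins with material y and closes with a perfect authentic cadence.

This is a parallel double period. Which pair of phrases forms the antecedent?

In a double period the first pair of phrases (ending half cadence) is the large antecedent and the second pair (ending perfect authentic cadence) is the large consequent; the antecedent is phrases 1 and 2.

phrases 1 and 2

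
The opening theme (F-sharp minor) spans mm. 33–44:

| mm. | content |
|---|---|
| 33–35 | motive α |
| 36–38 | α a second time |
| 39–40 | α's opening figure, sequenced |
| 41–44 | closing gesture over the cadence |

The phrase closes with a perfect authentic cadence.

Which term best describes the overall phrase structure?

sentence

Basic idea (mm. 33–35) + its repetition (mm. 36-38) form the presentation; fragmentation and cadence (bars 39–44) form the continuation — the 12-bar whole is a sentence.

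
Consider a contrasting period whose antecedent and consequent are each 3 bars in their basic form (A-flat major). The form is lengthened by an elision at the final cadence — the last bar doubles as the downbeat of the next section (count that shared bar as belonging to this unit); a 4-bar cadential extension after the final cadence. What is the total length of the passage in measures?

10 measures

Basic contrasting period: 3 + 3 = 6 bars.
6 (basic form) + 4 (cadential extension) = 10.
The elision shares a bar with the next section but does not change this unit's count.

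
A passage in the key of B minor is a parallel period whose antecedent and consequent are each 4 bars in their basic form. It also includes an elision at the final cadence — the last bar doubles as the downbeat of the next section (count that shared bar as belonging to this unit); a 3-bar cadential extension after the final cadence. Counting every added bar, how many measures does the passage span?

11 measures

Basic parallel period: 4 + 4 = 8 bars.
8 (basic form) + 3 (cadential extension) = 11.
The elision shares a bar with the next section but does not change this unit's count.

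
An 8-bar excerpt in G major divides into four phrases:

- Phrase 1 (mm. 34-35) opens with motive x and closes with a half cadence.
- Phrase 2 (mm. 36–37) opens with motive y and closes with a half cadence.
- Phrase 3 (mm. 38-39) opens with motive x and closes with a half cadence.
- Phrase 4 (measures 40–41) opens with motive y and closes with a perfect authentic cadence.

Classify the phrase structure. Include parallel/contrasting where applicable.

parallel double period

Four phrases in two halves: the first half (mm. 34–37) ends with a half cadence, the second (measures 38-41) with a perfect authentic cadence — a large antecedent–consequent pair, i.e. a double period.
Phrase 3 begins with the same material as phrase 1, making it parallel.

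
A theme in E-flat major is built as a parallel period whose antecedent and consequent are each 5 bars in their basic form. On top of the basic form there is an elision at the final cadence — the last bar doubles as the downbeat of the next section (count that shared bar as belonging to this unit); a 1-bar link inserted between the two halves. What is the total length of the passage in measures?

Basic parallel period: 5 + 5 = 10 bars.
10 (basic form) + 1 (link) = 11.
The elision shares a bar with the next section but does not change this unit's count.

11 measures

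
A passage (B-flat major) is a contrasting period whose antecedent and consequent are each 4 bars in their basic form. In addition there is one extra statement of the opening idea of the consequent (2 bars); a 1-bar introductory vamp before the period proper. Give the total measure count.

11 measures

Basic contrasting period: 4 + 4 = 8 bars.
8 (basic form) + 2 (extra statement) + 1 (introduction) = 11.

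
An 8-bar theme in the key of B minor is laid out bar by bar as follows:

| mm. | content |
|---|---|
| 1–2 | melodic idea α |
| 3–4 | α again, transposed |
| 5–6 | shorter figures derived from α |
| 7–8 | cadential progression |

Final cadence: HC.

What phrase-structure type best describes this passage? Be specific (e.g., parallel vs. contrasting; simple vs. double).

Basic idea (mm. 1–2) + its repetition (bars 3-4) form the presentation; fragmentation and cadence (mm. 5–8) form the continuation — the 8-bar whole is a sentence.

sentence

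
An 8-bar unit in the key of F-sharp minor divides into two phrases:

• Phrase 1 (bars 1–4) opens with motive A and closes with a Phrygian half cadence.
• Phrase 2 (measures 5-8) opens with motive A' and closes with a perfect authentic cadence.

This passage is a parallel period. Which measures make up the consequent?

measures 5–8

The antecedent is the phrase ending with the weaker cadence (Phrygian half cadence, phrase 1) and the consequent the one ending more conclusively (perfect authentic cadence, phrase 2); the consequent is mm. 5-8.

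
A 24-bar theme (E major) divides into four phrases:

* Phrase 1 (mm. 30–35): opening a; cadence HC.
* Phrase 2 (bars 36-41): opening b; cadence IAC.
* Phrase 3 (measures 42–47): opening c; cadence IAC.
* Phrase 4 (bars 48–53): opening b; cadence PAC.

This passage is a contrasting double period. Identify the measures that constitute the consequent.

In a double period the four phrases pair into a large antecedent (phrases 1–2, ending imperfect authentic cadence) and a large consequent (phrases 3–4, ending perfect authentic cadence). The consequent spans mm. 42–53.

measures 42–53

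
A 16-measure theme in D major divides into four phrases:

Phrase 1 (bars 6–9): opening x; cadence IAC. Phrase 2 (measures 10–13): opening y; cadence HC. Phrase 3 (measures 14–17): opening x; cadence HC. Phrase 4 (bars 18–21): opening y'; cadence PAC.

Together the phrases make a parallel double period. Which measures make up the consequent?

measures 14–21

In a double period the first pair of phrases (ending half cadence) is the large antecedent and the second pair (ending perfect authentic cadence) is the large consequent; the consequent is measures 14–21.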